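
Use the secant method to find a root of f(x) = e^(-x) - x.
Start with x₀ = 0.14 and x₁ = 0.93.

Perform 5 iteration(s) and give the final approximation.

f(x) = e^(-x) - x
x₀ = 0.14, x₁ = 0.93

Secant formula: x_{n+1} = x_n - f(x_n)(x_n - x_{n-1})/(f(x_n) - f(x_{n-1}))

Iteration 1:
  f(0.140000) = 0.729358
  f(0.930000) = -0.535446
  x_2 = 0.930000 - (-0.535446)×(0.930000 - 0.140000)/(-0.535446 - 0.729358)
       = 0.595559
Iteration 2:
  f(0.930000) = -0.535446
  f(0.595559) = -0.044305
  x_3 = 0.595559 - (-0.044305)×(0.595559 - 0.930000)/(-0.044305 - (-0.535446))
       = 0.565390
Iteration 3:
  f(0.595559) = -0.044305
  f(0.565390) = 0.002749
  x_4 = 0.565390 - 0.002749×(0.565390 - 0.595559)/(0.002749 - (-0.044305))
       = 0.567152
Iteration 4:
  f(0.565390) = 0.002749
  f(0.567152) = -0.000014
  x_5 = 0.567152 - (-0.000014)×(0.567152 - 0.565390)/(-0.000014 - 0.002749)
       = 0.567143
Iteration 5:
  f(0.567152) = -0.000014
  f(0.567143) = 0.000000
  x_6 = 0.567143 - 0.000000×(0.567143 - 0.567152)/(0.000000 - (-0.000014))
       = 0.567143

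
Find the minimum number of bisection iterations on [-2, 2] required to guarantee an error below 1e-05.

We need (b-a)/2^n ≤ 1e-05
(2 - (-2))/2^n ≤ 1e-05
4/2^n ≤ 1e-05
2^n ≥ 400000
n ≥ log₂(400000) = 18.61
n ≥ 19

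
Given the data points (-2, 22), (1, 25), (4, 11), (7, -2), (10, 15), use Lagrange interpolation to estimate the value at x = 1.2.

Lagrange interpolation formula:
P(x) = Σ yᵢ × Lᵢ(x)
where Lᵢ(x) = Π_{j≠i} (x - xⱼ)/(xᵢ - xⱼ)

L_0(1.2) = (1.2 - 1)/(-2 - 1) × (1.2 - 4)/(-2 - 4) × (1.2 - 7)/(-2 - 7) × (1.2 - 10)/(-2 - 10) = -0.014703
L_1(1.2) = (1.2 - (-2))/(1 - (-2)) × (1.2 - 4)/(1 - 4) × (1.2 - 7)/(1 - 7) × (1.2 - 10)/(1 - 10) = 0.940984
L_2(1.2) = (1.2 - (-2))/(4 - (-2)) × (1.2 - 1)/(4 - 1) × (1.2 - 7)/(4 - 7) × (1.2 - 10)/(4 - 10) = 0.100820
L_3(1.2) = (1.2 - (-2))/(7 - (-2)) × (1.2 - 1)/(7 - 1) × (1.2 - 4)/(7 - 4) × (1.2 - 10)/(7 - 10) = -0.032448
L_4(1.2) = (1.2 - (-2))/(10 - (-2)) × (1.2 - 1)/(10 - 1) × (1.2 - 4)/(10 - 4) × (1.2 - 7)/(10 - 7) = 0.005347

P(1.2) = 22×L_0(1.2) + 25×L_1(1.2) + 11×L_2(1.2) + (-2)×L_3(1.2) + 15×L_4(1.2)
P(1.2) = 24.455256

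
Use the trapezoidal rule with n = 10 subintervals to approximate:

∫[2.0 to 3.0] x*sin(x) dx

f(x) = x*sin(x)
a = 2.0, b = 3.0, n = 10
h = (b - a)/n = 0.100000

Trapezoidal rule: (h/2)[f(x₀) + 2f(x₁) + 2f(x₂) + ... + f(xₙ)]

x_0 = 2.0000, f(x_0) = 1.818595, coefficient = 1
x_1 = 2.1000, f(x_1) = 1.812740, coefficient = 2
x_2 = 2.2000, f(x_2) = 1.778692, coefficient = 2
x_3 = 2.3000, f(x_3) = 1.715122, coefficient = 2
x_4 = 2.4000, f(x_4) = 1.621112, coefficient = 2
x_5 = 2.5000, f(x_5) = 1.496180, coefficient = 2
x_6 = 2.6000, f(x_6) = 1.340304, coefficient = 2
x_7 = 2.7000, f(x_7) = 1.153926, coefficient = 2
x_8 = 2.8000, f(x_8) = 0.937967, coefficient = 2
x_9 = 2.9000, f(x_9) = 0.693823, coefficient = 2
x_10 = 3.0000, f(x_10) = 0.423360, coefficient = 1

I ≈ (0.100000/2) × 27.341685 = 1.367084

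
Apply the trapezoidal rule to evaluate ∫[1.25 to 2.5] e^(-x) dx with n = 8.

f(x) = e^(-x)
a = 1.25, b = 2.5, n = 8
h = (b - a)/n = 0.156250

Trapezoidal rule: (h/2)[f(x₀) + 2f(x₁) + 2f(x₂) + ... + f(xₙ)]

x_0 = 1.2500, f(x_0) = 0.286505, coefficient = 1
x_1 = 1.4062, f(x_1) = 0.245061, coefficient = 2
x_2 = 1.5625, f(x_2) = 0.209611, coefficient = 2
x_3 = 1.7188, f(x_3) = 0.179290, coefficient = 2
x_4 = 1.8750, f(x_4) = 0.153355, coefficient = 2
x_5 = 2.0312, f(x_5) = 0.131171, coefficient = 2
x_6 = 2.1875, f(x_6) = 0.112197, coefficient = 2
x_7 = 2.3438, f(x_7) = 0.095967, coefficient = 2
x_8 = 2.5000, f(x_8) = 0.082085, coefficient = 1

I ≈ (0.156250/2) × 2.621895 = 0.204836
Exact value: 0.204420
Error: 0.000416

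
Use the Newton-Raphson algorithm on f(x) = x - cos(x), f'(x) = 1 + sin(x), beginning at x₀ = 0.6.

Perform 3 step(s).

f(x) = x - cos(x)
f'(x) = 1 + sin(x)
x₀ = 0.6

Newton-Raphson formula: x_{n+1} = x_n - f(x_n)/f'(x_n)

Iteration 1:
  f(0.600000) = -0.225336
  f'(0.600000) = 1.564642
  x_1 = 0.600000 - (-0.225336)/1.564642 = 0.744017
Iteration 2:
  f(0.744017) = 0.008264
  f'(0.744017) = 1.677249
  x_2 = 0.744017 - 0.008264/1.677249 = 0.739090
Iteration 3:
  f(0.739090) = 0.000009
  f'(0.739090) = 1.673616
  x_3 = 0.739090 - 0.000009/1.673616 = 0.739085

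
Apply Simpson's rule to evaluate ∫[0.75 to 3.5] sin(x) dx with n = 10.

f(x) = sin(x)
a = 0.75, b = 3.5, n = 10
h = (b - a)/n = 0.275000

Simpson's rule: (h/3)[f(x₀) + 4f(x₁) + 2f(x₂) + ... + f(xₙ)]

x_0 = 0.7500, f(x_0) = 0.681639, coefficient = 1
x_1 = 1.0250, f(x_1) = 0.854714, coefficient = 4
x_2 = 1.3000, f(x_2) = 0.963558, coefficient = 2
x_3 = 1.5750, f(x_3) = 0.999991, coefficient = 4
x_4 = 1.8500, f(x_4) = 0.961275, coefficient = 2
x_5 = 2.1250, f(x_5) = 0.850320, coefficient = 4
x_6 = 2.4000, f(x_6) = 0.675463, coefficient = 2
x_7 = 2.6750, f(x_7) = 0.449846, coefficient = 4
x_8 = 2.9500, f(x_8) = 0.190423, coefficient = 2
x_9 = 3.2250, f(x_9) = -0.083311, coefficient = 4
x_10 = 3.5000, f(x_10) = -0.350783, coefficient = 1

I ≈ (0.275000/3) × 18.198535 = 1.668199
Exact value: 1.668146
Error: 0.000053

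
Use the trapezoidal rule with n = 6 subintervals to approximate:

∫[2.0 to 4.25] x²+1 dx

f(x) = x²+1
a = 2.0, b = 4.25, n = 6
h = (b - a)/n = 0.375000

Trapezoidal rule: (h/2)[f(x₀) + 2f(x₁) + 2f(x₂) + ... + f(xₙ)]

x_0 = 2.0000, f(x_0) = 5.000000, coefficient = 1
x_1 = 2.3750, f(x_1) = 6.640625, coefficient = 2
x_2 = 2.7500, f(x_2) = 8.562500, coefficient = 2
x_3 = 3.1250, f(x_3) = 10.765625, coefficient = 2
x_4 = 3.5000, f(x_4) = 13.250000, coefficient = 2
x_5 = 3.8750, f(x_5) = 16.015625, coefficient = 2
x_6 = 4.2500, f(x_6) = 19.062500, coefficient = 1

I ≈ (0.375000/2) × 134.531250 = 25.224609
Exact value: 25.171875
Error: 0.052734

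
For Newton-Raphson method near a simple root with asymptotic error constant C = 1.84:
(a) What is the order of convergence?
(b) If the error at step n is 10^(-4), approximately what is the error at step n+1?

(a) Newton-Raphson has quadratic (order 2) convergence near simple roots.
    This means |e_{n+1}| ≈ C|e_n|².

(b) With |e_n| = 10^(-4) and C = 1.84:
    |e_{n+1}| ≈ 1.84 × (10^(-4))² = 1.84 × 10^(-8)

(a) 2 (quadratic); (b) |e_{n+1}| ≈ 1.840e-08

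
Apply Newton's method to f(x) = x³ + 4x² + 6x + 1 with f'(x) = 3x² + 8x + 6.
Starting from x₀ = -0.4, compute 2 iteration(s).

f(x) = x³ + 4x² + 6x + 1
f'(x) = 3x² + 8x + 6
x₀ = -0.4

Newton-Raphson formula: x_{n+1} = x_n - f(x_n)/f'(x_n)

Iteration 1:
  f(-0.400000) = -0.824000
  f'(-0.400000) = 3.280000
  x_1 = -0.400000 - (-0.824000)/3.280000 = -0.148780
Iteration 2:
  f(-0.148780) = 0.192566
  f'(-0.148780) = 4.876163
  x_2 = -0.148780 - 0.192566/4.876163 = -0.188272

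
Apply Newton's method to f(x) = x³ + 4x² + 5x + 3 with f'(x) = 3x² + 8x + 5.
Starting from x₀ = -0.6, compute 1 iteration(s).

f(x) = x³ + 4x² + 5x + 3
f'(x) = 3x² + 8x + 5
x₀ = -0.6

Newton-Raphson formula: x_{n+1} = x_n - f(x_n)/f'(x_n)

Iteration 1:
  f(-0.600000) = 1.224000
  f'(-0.600000) = 1.280000
  x_1 = -0.600000 - 1.224000/1.280000 = -1.556250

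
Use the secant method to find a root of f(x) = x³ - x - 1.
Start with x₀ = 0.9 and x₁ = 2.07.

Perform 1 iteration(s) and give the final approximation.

f(x) = x³ - x - 1
x₀ = 0.9, x₁ = 2.07

Secant formula: x_{n+1} = x_n - f(x_n)(x_n - x_{n-1})/(f(x_n) - f(x_{n-1}))

Iteration 1:
  f(0.900000) = -1.171000
  f(2.070000) = 5.799743
  x_2 = 2.070000 - 5.799743×(2.070000 - 0.900000)/(5.799743 - (-1.171000))
       = 1.096546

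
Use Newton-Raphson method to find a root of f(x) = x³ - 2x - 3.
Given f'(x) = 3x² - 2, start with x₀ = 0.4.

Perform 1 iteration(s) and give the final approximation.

f(x) = x³ - 2x - 3
f'(x) = 3x² - 2
x₀ = 0.4

Newton-Raphson formula: x_{n+1} = x_n - f(x_n)/f'(x_n)

Iteration 1:
  f(0.400000) = -3.736000
  f'(0.400000) = -1.520000
  x_1 = 0.400000 - (-3.736000)/(-1.520000) = -2.057895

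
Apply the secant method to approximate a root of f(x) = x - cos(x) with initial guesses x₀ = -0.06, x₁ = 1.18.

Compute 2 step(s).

f(x) = x - cos(x)
x₀ = -0.06, x₁ = 1.18

Secant formula: x_{n+1} = x_n - f(x_n)(x_n - x_{n-1})/(f(x_n) - f(x_{n-1}))

Iteration 1:
  f(-0.060000) = -1.058201
  f(1.180000) = 0.799075
  x_2 = 1.180000 - 0.799075×(1.180000 - (-0.060000))/(0.799075 - (-1.058201))
       = 0.646502
Iteration 2:
  f(1.180000) = 0.799075
  f(0.646502) = -0.151694
  x_3 = 0.646502 - (-0.151694)×(0.646502 - 1.180000)/(-0.151694 - 0.799075)
       = 0.731621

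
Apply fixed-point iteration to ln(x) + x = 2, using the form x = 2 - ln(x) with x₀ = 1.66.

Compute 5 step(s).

Equation: ln(x) + x = 2
Fixed-point form: x = 2 - ln(x)
x₀ = 1.66

x_1 = g(1.660000) = 1.493182
x_2 = g(1.493182) = 1.599090
x_3 = g(1.599090) = 1.530565
x_4 = g(1.530565) = 1.574363
x_5 = g(1.574363) = 1.546149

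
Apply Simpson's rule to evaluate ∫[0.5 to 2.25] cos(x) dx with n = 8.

f(x) = cos(x)
a = 0.5, b = 2.25, n = 8
h = (b - a)/n = 0.218750

Simpson's rule: (h/3)[f(x₀) + 4f(x₁) + 2f(x₂) + ... + f(xₙ)]

x_0 = 0.5000, f(x_0) = 0.877583, coefficient = 1
x_1 = 0.7188, f(x_1) = 0.752629, coefficient = 4
x_2 = 0.9375, f(x_2) = 0.591805, coefficient = 2
x_3 = 1.1562, f(x_3) = 0.402775, coefficient = 4
x_4 = 1.3750, f(x_4) = 0.194548, coefficient = 2
x_5 = 1.5938, f(x_5) = -0.022952, coefficient = 4
x_6 = 1.8125, f(x_6) = -0.239357, coefficient = 2
x_7 = 2.0312, f(x_7) = -0.444355, coefficient = 4
x_8 = 2.2500, f(x_8) = -0.628174, coefficient = 1

I ≈ (0.218750/3) × 4.095792 = 0.298651
Exact value: 0.298648
Error: 0.000004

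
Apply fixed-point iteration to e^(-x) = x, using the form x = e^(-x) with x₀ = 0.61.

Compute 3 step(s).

Equation: e^(-x) = x
Fixed-point form: x = e^(-x)
x₀ = 0.61

x_1 = g(0.610000) = 0.543351
x_2 = g(0.543351) = 0.580799
x_3 = g(0.580799) = 0.559451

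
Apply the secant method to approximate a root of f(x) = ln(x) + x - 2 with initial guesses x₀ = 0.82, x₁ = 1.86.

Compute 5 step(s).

f(x) = ln(x) + x - 2
x₀ = 0.82, x₁ = 1.86

Secant formula: x_{n+1} = x_n - f(x_n)(x_n - x_{n-1})/(f(x_n) - f(x_{n-1}))

Iteration 1:
  f(0.820000) = -1.378451
  f(1.860000) = 0.480576
  x_2 = 1.860000 - 0.480576×(1.860000 - 0.820000)/(0.480576 - (-1.378451))
       = 1.591150
Iteration 2:
  f(1.860000) = 0.480576
  f(1.591150) = 0.055607
  x_3 = 1.591150 - 0.055607×(1.591150 - 1.860000)/(0.055607 - 0.480576)
       = 1.555971
Iteration 3:
  f(1.591150) = 0.055607
  f(1.555971) = -0.001929
  x_4 = 1.555971 - (-0.001929)×(1.555971 - 1.591150)/(-0.001929 - 0.055607)
       = 1.557151
Iteration 4:
  f(1.555971) = -0.001929
  f(1.557151) = 0.000008
  x_5 = 1.557151 - 0.000008×(1.557151 - 1.555971)/(0.000008 - (-0.001929))
       = 1.557146
Iteration 5:
  f(1.557151) = 0.000008
  f(1.557146) = 0.000000
  x_6 = 1.557146 - 0.000000×(1.557146 - 1.557151)/(0.000000 - 0.000008)
       = 1.557146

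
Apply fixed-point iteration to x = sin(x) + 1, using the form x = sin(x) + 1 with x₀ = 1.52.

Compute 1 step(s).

Equation: x = sin(x) + 1
Fixed-point form: x = sin(x) + 1
x₀ = 1.52

x_1 = g(1.520000) = 1.998710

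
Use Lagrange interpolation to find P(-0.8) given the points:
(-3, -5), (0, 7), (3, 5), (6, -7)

Lagrange interpolation formula:
P(x) = Σ yᵢ × Lᵢ(x)
where Lᵢ(x) = Π_{j≠i} (x - xⱼ)/(xᵢ - xⱼ)

L_0(-0.8) = (-0.8 - 0)/(-3 - 0) × (-0.8 - 3)/(-3 - 3) × (-0.8 - 6)/(-3 - 6) = 0.127605
L_1(-0.8) = (-0.8 - (-3))/(0 - (-3)) × (-0.8 - 3)/(0 - 3) × (-0.8 - 6)/(0 - 6) = 1.052741
L_2(-0.8) = (-0.8 - (-3))/(3 - (-3)) × (-0.8 - 0)/(3 - 0) × (-0.8 - 6)/(3 - 6) = -0.221630
L_3(-0.8) = (-0.8 - (-3))/(6 - (-3)) × (-0.8 - 0)/(6 - 0) × (-0.8 - 3)/(6 - 3) = 0.041284

P(-0.8) = (-5)×L_0(-0.8) + 7×L_1(-0.8) + 5×L_2(-0.8) + (-7)×L_3(-0.8)
P(-0.8) = 5.334025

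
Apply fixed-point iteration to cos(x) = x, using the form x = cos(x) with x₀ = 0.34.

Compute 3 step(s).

Equation: cos(x) = x
Fixed-point form: x = cos(x)
x₀ = 0.34

x_1 = g(0.340000) = 0.942755
x_2 = g(0.942755) = 0.587561
x_3 = g(0.587561) = 0.832295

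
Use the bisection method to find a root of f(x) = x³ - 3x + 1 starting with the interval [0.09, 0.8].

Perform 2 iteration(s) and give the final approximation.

f(x) = x³ - 3x + 1
Initial interval: [0.09, 0.8]

Iteration 1:
  c_1 = (0.090000 + 0.800000)/2 = 0.445000
  f(c_1) = f(0.445000) = -0.246879
  f(a) × f(c) < 0, new interval: [0.090000, 0.445000]
Iteration 2:
  c_2 = (0.090000 + 0.445000)/2 = 0.267500
  f(c_2) = f(0.267500) = 0.216641
  f(a) × f(c) ≥ 0, new interval: [0.267500, 0.445000]

After 2 iteration(s), the approximation is c_2 = 0.267500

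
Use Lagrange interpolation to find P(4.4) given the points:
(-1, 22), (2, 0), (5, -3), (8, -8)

Lagrange interpolation formula:
P(x) = Σ yᵢ × Lᵢ(x)
where Lᵢ(x) = Π_{j≠i} (x - xⱼ)/(xᵢ - xⱼ)

L_0(4.4) = (4.4 - 2)/(-1 - 2) × (4.4 - 5)/(-1 - 5) × (4.4 - 8)/(-1 - 8) = -0.032000
L_1(4.4) = (4.4 - (-1))/(2 - (-1)) × (4.4 - 5)/(2 - 5) × (4.4 - 8)/(2 - 8) = 0.216000
L_2(4.4) = (4.4 - (-1))/(5 - (-1)) × (4.4 - 2)/(5 - 2) × (4.4 - 8)/(5 - 8) = 0.864000
L_3(4.4) = (4.4 - (-1))/(8 - (-1)) × (4.4 - 2)/(8 - 2) × (4.4 - 5)/(8 - 5) = -0.048000

P(4.4) = 22×L_0(4.4) + 0×L_1(4.4) + (-3)×L_2(4.4) + (-8)×L_3(4.4)
P(4.4) = -2.912000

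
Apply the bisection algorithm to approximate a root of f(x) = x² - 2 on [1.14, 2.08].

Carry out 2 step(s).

f(x) = x² - 2
Initial interval: [1.14, 2.08]

Iteration 1:
  c_1 = (1.140000 + 2.080000)/2 = 1.610000
  f(c_1) = f(1.610000) = 0.592100
  f(a) × f(c) < 0, new interval: [1.140000, 1.610000]
Iteration 2:
  c_2 = (1.140000 + 1.610000)/2 = 1.375000
  f(c_2) = f(1.375000) = -0.109375
  f(a) × f(c) ≥ 0, new interval: [1.375000, 1.610000]

After 2 iteration(s), the approximation is c_2 = 1.375000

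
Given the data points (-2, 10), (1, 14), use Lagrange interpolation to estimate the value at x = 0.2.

Lagrange interpolation formula:
P(x) = Σ yᵢ × Lᵢ(x)
where Lᵢ(x) = Π_{j≠i} (x - xⱼ)/(xᵢ - xⱼ)

L_0(0.2) = (0.2 - 1)/(-2 - 1) = 0.266667
L_1(0.2) = (0.2 - (-2))/(1 - (-2)) = 0.733333

P(0.2) = 10×L_0(0.2) + 14×L_1(0.2)
P(0.2) = 12.933333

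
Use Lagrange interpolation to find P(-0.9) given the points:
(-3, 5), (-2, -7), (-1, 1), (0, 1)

Lagrange interpolation formula:
P(x) = Σ yᵢ × Lᵢ(x)
where Lᵢ(x) = Π_{j≠i} (x - xⱼ)/(xᵢ - xⱼ)

L_0(-0.9) = (-0.9 - (-2))/(-3 - (-2)) × (-0.9 - (-1))/(-3 - (-1)) × (-0.9 - 0)/(-3 - 0) = 0.016500
L_1(-0.9) = (-0.9 - (-3))/(-2 - (-3)) × (-0.9 - (-1))/(-2 - (-1)) × (-0.9 - 0)/(-2 - 0) = -0.094500
L_2(-0.9) = (-0.9 - (-3))/(-1 - (-3)) × (-0.9 - (-2))/(-1 - (-2)) × (-0.9 - 0)/(-1 - 0) = 1.039500
L_3(-0.9) = (-0.9 - (-3))/(0 - (-3)) × (-0.9 - (-2))/(0 - (-2)) × (-0.9 - (-1))/(0 - (-1)) = 0.038500

P(-0.9) = 5×L_0(-0.9) + (-7)×L_1(-0.9) + 1×L_2(-0.9) + 1×L_3(-0.9)
P(-0.9) = 1.822000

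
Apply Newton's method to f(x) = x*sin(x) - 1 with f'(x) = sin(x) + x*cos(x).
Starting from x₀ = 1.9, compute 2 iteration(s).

f(x) = x*sin(x) - 1
f'(x) = sin(x) + x*cos(x)
x₀ = 1.9

Newton-Raphson formula: x_{n+1} = x_n - f(x_n)/f'(x_n)

Iteration 1:
  f(1.900000) = 0.797970
  f'(1.900000) = 0.332050
  x_1 = 1.900000 - 0.797970/0.332050 = -0.503163
Iteration 2:
  f(-0.503163) = -0.757375
  f'(-0.503163) = -0.923001
  x_2 = -0.503163 - (-0.757375)/(-0.923001) = -1.323720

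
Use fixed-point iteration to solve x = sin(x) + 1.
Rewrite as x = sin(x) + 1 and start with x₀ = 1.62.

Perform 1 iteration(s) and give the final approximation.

Equation: x = sin(x) + 1
Fixed-point form: x = sin(x) + 1
x₀ = 1.62

x_1 = g(1.620000) = 1.998790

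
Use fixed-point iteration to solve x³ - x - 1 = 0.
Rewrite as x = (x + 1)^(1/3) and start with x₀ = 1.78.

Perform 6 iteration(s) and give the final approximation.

Equation: x³ - x - 1 = 0
Fixed-point form: x = (x + 1)^(1/3)
x₀ = 1.78

x_1 = g(1.780000) = 1.406096
x_2 = g(1.406096) = 1.339998
x_3 = g(1.339998) = 1.327614
x_4 = g(1.327614) = 1.325268
x_5 = g(1.325268) = 1.324822
x_6 = g(1.324822) = 1.324738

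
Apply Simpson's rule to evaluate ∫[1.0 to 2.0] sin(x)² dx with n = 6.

f(x) = sin(x)²
a = 1.0, b = 2.0, n = 6
h = (b - a)/n = 0.166667

Simpson's rule: (h/3)[f(x₀) + 4f(x₁) + 2f(x₂) + ... + f(xₙ)]

x_0 = 1.0000, f(x_0) = 0.708073, coefficient = 1
x_1 = 1.1667, f(x_1) = 0.845379, coefficient = 4
x_2 = 1.3333, f(x_2) = 0.944663, coefficient = 2
x_3 = 1.5000, f(x_3) = 0.994996, coefficient = 4
x_4 = 1.6667, f(x_4) = 0.990837, coefficient = 2
x_5 = 1.8333, f(x_5) = 0.932643, coefficient = 4
x_6 = 2.0000, f(x_6) = 0.826822, coefficient = 1

I ≈ (0.166667/3) × 16.497971 = 0.916554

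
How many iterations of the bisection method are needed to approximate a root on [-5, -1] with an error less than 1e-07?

We need (b-a)/2^n ≤ 1e-07
(-1 - (-5))/2^n ≤ 1e-07
4/2^n ≤ 1e-07
2^n ≥ 40000000
n ≥ log₂(40000000) = 25.25
n ≥ 26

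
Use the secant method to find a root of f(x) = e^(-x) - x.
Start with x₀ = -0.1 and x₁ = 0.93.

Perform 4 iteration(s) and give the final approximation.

f(x) = e^(-x) - x
x₀ = -0.1, x₁ = 0.93

Secant formula: x_{n+1} = x_n - f(x_n)(x_n - x_{n-1})/(f(x_n) - f(x_{n-1}))

Iteration 1:
  f(-0.100000) = 1.205171
  f(0.930000) = -0.535446
  x_2 = 0.930000 - (-0.535446)×(0.930000 - (-0.100000))/(-0.535446 - 1.205171)
       = 0.613153
Iteration 2:
  f(0.930000) = -0.535446
  f(0.613153) = -0.071512
  x_3 = 0.613153 - (-0.071512)×(0.613153 - 0.930000)/(-0.071512 - (-0.535446))
       = 0.564313
Iteration 3:
  f(0.613153) = -0.071512
  f(0.564313) = 0.004438
  x_4 = 0.564313 - 0.004438×(0.564313 - 0.613153)/(0.004438 - (-0.071512))
       = 0.567167
Iteration 4:
  f(0.564313) = 0.004438
  f(0.567167) = -0.000037
  x_5 = 0.567167 - (-0.000037)×(0.567167 - 0.564313)/(-0.000037 - 0.004438)
       = 0.567143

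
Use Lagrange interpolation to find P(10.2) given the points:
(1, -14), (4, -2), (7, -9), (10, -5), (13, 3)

Lagrange interpolation formula:
P(x) = Σ yᵢ × Lᵢ(x)
where Lᵢ(x) = Π_{j≠i} (x - xⱼ)/(xᵢ - xⱼ)

L_0(10.2) = (10.2 - 4)/(1 - 4) × (10.2 - 7)/(1 - 7) × (10.2 - 10)/(1 - 10) × (10.2 - 13)/(1 - 13) = -0.005715
L_1(10.2) = (10.2 - 1)/(4 - 1) × (10.2 - 7)/(4 - 7) × (10.2 - 10)/(4 - 10) × (10.2 - 13)/(4 - 13) = 0.033923
L_2(10.2) = (10.2 - 1)/(7 - 1) × (10.2 - 4)/(7 - 4) × (10.2 - 10)/(7 - 10) × (10.2 - 13)/(7 - 13) = -0.098588
L_3(10.2) = (10.2 - 1)/(10 - 1) × (10.2 - 4)/(10 - 4) × (10.2 - 7)/(10 - 7) × (10.2 - 13)/(10 - 13) = 1.051602
L_4(10.2) = (10.2 - 1)/(13 - 1) × (10.2 - 4)/(13 - 4) × (10.2 - 7)/(13 - 7) × (10.2 - 10)/(13 - 10) = 0.018779

P(10.2) = (-14)×L_0(10.2) + (-2)×L_1(10.2) + (-9)×L_2(10.2) + (-5)×L_3(10.2) + 3×L_4(10.2)
P(10.2) = -4.302216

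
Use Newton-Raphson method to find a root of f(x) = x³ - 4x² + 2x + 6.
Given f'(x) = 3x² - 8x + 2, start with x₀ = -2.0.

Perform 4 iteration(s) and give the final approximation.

f(x) = x³ - 4x² + 2x + 6
f'(x) = 3x² - 8x + 2
x₀ = -2.0

Newton-Raphson formula: x_{n+1} = x_n - f(x_n)/f'(x_n)

Iteration 1:
  f(-2.000000) = -22.000000
  f'(-2.000000) = 30.000000
  x_1 = -2.000000 - (-22.000000)/30.000000 = -1.266667
Iteration 2:
  f(-1.266667) = -4.983407
  f'(-1.266667) = 16.946667
  x_2 = -1.266667 - (-4.983407)/16.946667 = -0.972603
Iteration 3:
  f(-0.972603) = -0.649066
  f'(-0.972603) = 12.618687
  x_3 = -0.972603 - (-0.649066)/12.618687 = -0.921166
Iteration 4:
  f(-0.921166) = -0.018167
  f'(-0.921166) = 11.914963
  x_4 = -0.921166 - (-0.018167)/11.914963 = -0.919641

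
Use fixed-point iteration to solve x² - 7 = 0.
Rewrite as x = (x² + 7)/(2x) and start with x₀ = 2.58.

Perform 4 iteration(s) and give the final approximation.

Equation: x² - 7 = 0
Fixed-point form: x = (x² + 7)/(2x)
x₀ = 2.58

x_1 = g(2.580000) = 2.646589
x_2 = g(2.646589) = 2.645751
x_3 = g(2.645751) = 2.645751
x_4 = g(2.645751) = 2.645751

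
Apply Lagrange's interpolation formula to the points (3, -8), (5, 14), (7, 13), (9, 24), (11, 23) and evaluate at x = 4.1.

Lagrange interpolation formula:
P(x) = Σ yᵢ × Lᵢ(x)
where Lᵢ(x) = Π_{j≠i} (x - xⱼ)/(xᵢ - xⱼ)

L_0(4.1) = (4.1 - 5)/(3 - 5) × (4.1 - 7)/(3 - 7) × (4.1 - 9)/(3 - 9) × (4.1 - 11)/(3 - 11) = 0.229802
L_1(4.1) = (4.1 - 3)/(5 - 3) × (4.1 - 7)/(5 - 7) × (4.1 - 9)/(5 - 9) × (4.1 - 11)/(5 - 11) = 1.123478
L_2(4.1) = (4.1 - 3)/(7 - 3) × (4.1 - 5)/(7 - 5) × (4.1 - 9)/(7 - 9) × (4.1 - 11)/(7 - 11) = -0.522998
L_3(4.1) = (4.1 - 3)/(9 - 3) × (4.1 - 5)/(9 - 5) × (4.1 - 7)/(9 - 7) × (4.1 - 11)/(9 - 11) = 0.206353
L_4(4.1) = (4.1 - 3)/(11 - 3) × (4.1 - 5)/(11 - 5) × (4.1 - 7)/(11 - 7) × (4.1 - 9)/(11 - 9) = -0.036635

P(4.1) = (-8)×L_0(4.1) + 14×L_1(4.1) + 13×L_2(4.1) + 24×L_3(4.1) + 23×L_4(4.1)
P(4.1) = 11.201162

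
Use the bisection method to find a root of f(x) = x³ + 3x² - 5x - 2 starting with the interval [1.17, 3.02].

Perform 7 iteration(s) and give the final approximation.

f(x) = x³ + 3x² - 5x - 2
Initial interval: [1.17, 3.02]

Iteration 1:
  c_1 = (1.170000 + 3.020000)/2 = 2.095000
  f(c_1) = f(2.095000) = 9.887082
  f(a) × f(c) < 0, new interval: [1.170000, 2.095000]
Iteration 2:
  c_2 = (1.170000 + 2.095000)/2 = 1.632500
  f(c_2) = f(1.632500) = 2.183373
  f(a) × f(c) < 0, new interval: [1.170000, 1.632500]
Iteration 3:
  c_3 = (1.170000 + 1.632500)/2 = 1.401250
  f(c_3) = f(1.401250) = -0.364389
  f(a) × f(c) ≥ 0, new interval: [1.401250, 1.632500]
Iteration 4:
  c_4 = (1.401250 + 1.632500)/2 = 1.516875
  f(c_4) = f(1.516875) = 0.808547
  f(a) × f(c) < 0, new interval: [1.401250, 1.516875]
Iteration 5:
  c_5 = (1.401250 + 1.516875)/2 = 1.459062
  f(c_5) = f(1.459062) = 0.197422
  f(a) × f(c) < 0, new interval: [1.401250, 1.459062]
Iteration 6:
  c_6 = (1.401250 + 1.459062)/2 = 1.430156
  f(c_6) = f(1.430156) = -0.089575
  f(a) × f(c) ≥ 0, new interval: [1.430156, 1.459062]
Iteration 7:
  c_7 = (1.430156 + 1.459062)/2 = 1.444609
  f(c_7) = f(1.444609) = 0.052392
  f(a) × f(c) < 0, new interval: [1.430156, 1.444609]

After 7 iteration(s), the approximation is c_7 = 1.444609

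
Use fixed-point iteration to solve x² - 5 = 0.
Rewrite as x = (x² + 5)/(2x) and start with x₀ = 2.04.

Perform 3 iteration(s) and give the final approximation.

Equation: x² - 5 = 0
Fixed-point form: x = (x² + 5)/(2x)
x₀ = 2.04

x_1 = g(2.040000) = 2.245490
x_2 = g(2.245490) = 2.236088
x_3 = g(2.236088) = 2.236068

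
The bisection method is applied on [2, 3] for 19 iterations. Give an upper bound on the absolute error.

Bisection error bound: |error| ≤ (b-a)/2^n
|error| ≤ (3 - 2)/2^19 = 1/2^19
|error| ≤ 0.0000019073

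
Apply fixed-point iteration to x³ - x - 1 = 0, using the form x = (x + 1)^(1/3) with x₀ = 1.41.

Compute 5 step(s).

Equation: x³ - x - 1 = 0
Fixed-point form: x = (x + 1)^(1/3)
x₀ = 1.41

x_1 = g(1.410000) = 1.340723
x_2 = g(1.340723) = 1.327751
x_3 = g(1.327751) = 1.325294
x_4 = g(1.325294) = 1.324827
x_5 = g(1.324827) = 1.324739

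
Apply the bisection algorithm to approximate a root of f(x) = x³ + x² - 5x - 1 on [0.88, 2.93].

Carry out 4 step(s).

f(x) = x³ + x² - 5x - 1
Initial interval: [0.88, 2.93]

Iteration 1:
  c_1 = (0.880000 + 2.930000)/2 = 1.905000
  f(c_1) = f(1.905000) = 0.017318
  f(a) × f(c) < 0, new interval: [0.880000, 1.905000]
Iteration 2:
  c_2 = (0.880000 + 1.905000)/2 = 1.392500
  f(c_2) = f(1.392500) = -3.323308
  f(a) × f(c) ≥ 0, new interval: [1.392500, 1.905000]
Iteration 3:
  c_3 = (1.392500 + 1.905000)/2 = 1.648750
  f(c_3) = f(1.648750) = -2.043450
  f(a) × f(c) ≥ 0, new interval: [1.648750, 1.905000]
Iteration 4:
  c_4 = (1.648750 + 1.905000)/2 = 1.776875
  f(c_4) = f(1.776875) = -1.116990
  f(a) × f(c) ≥ 0, new interval: [1.776875, 1.905000]

After 4 iteration(s), the approximation is c_4 = 1.776875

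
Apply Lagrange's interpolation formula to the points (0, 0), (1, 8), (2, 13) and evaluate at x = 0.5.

Lagrange interpolation formula:
P(x) = Σ yᵢ × Lᵢ(x)
where Lᵢ(x) = Π_{j≠i} (x - xⱼ)/(xᵢ - xⱼ)

L_0(0.5) = (0.5 - 1)/(0 - 1) × (0.5 - 2)/(0 - 2) = 0.375000
L_1(0.5) = (0.5 - 0)/(1 - 0) × (0.5 - 2)/(1 - 2) = 0.750000
L_2(0.5) = (0.5 - 0)/(2 - 0) × (0.5 - 1)/(2 - 1) = -0.125000

P(0.5) = 0×L_0(0.5) + 8×L_1(0.5) + 13×L_2(0.5)
P(0.5) = 4.375000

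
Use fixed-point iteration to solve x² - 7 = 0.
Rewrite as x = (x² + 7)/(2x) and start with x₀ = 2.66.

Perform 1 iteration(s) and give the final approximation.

Equation: x² - 7 = 0
Fixed-point form: x = (x² + 7)/(2x)
x₀ = 2.66

x_1 = g(2.660000) = 2.645789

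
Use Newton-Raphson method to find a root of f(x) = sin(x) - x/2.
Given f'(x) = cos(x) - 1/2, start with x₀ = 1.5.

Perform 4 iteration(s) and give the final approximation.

f(x) = sin(x) - x/2
f'(x) = cos(x) - 1/2
x₀ = 1.5

Newton-Raphson formula: x_{n+1} = x_n - f(x_n)/f'(x_n)

Iteration 1:
  f(1.500000) = 0.247495
  f'(1.500000) = -0.429263
  x_1 = 1.500000 - 0.247495/(-0.429263) = 2.076558
Iteration 2:
  f(2.076558) = -0.163473
  f'(2.076558) = -0.984474
  x_2 = 2.076558 - (-0.163473)/(-0.984474) = 1.910507
Iteration 3:
  f(1.910507) = -0.012402
  f'(1.910507) = -0.833214
  x_3 = 1.910507 - (-0.012402)/(-0.833214) = 1.895622
Iteration 4:
  f(1.895622) = -0.000105
  f'(1.895622) = -0.819144
  x_4 = 1.895622 - (-0.000105)/(-0.819144) = 1.895494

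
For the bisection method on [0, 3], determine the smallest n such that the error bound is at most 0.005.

We need (b-a)/2^n ≤ 0.005
(3 - 0)/2^n ≤ 0.005
3/2^n ≤ 0.005
2^n ≥ 600
n ≥ log₂(600) = 9.23
n ≥ 10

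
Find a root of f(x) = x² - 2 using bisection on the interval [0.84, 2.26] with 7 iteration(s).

f(x) = x² - 2
Initial interval: [0.84, 2.26]

Iteration 1:
  c_1 = (0.840000 + 2.260000)/2 = 1.550000
  f(c_1) = f(1.550000) = 0.402500
  f(a) × f(c) < 0, new interval: [0.840000, 1.550000]
Iteration 2:
  c_2 = (0.840000 + 1.550000)/2 = 1.195000
  f(c_2) = f(1.195000) = -0.571975
  f(a) × f(c) ≥ 0, new interval: [1.195000, 1.550000]
Iteration 3:
  c_3 = (1.195000 + 1.550000)/2 = 1.372500
  f(c_3) = f(1.372500) = -0.116244
  f(a) × f(c) ≥ 0, new interval: [1.372500, 1.550000]
Iteration 4:
  c_4 = (1.372500 + 1.550000)/2 = 1.461250
  f(c_4) = f(1.461250) = 0.135252
  f(a) × f(c) < 0, new interval: [1.372500, 1.461250]
Iteration 5:
  c_5 = (1.372500 + 1.461250)/2 = 1.416875
  f(c_5) = f(1.416875) = 0.007535
  f(a) × f(c) < 0, new interval: [1.372500, 1.416875]
Iteration 6:
  c_6 = (1.372500 + 1.416875)/2 = 1.394687
  f(c_6) = f(1.394687) = -0.054847
  f(a) × f(c) ≥ 0, new interval: [1.394687, 1.416875]
Iteration 7:
  c_7 = (1.394687 + 1.416875)/2 = 1.405781
  f(c_7) = f(1.405781) = -0.023779
  f(a) × f(c) ≥ 0, new interval: [1.405781, 1.416875]

After 7 iteration(s), the approximation is c_7 = 1.405781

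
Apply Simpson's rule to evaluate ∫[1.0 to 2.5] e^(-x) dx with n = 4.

f(x) = e^(-x)
a = 1.0, b = 2.5, n = 4
h = (b - a)/n = 0.375000

Simpson's rule: (h/3)[f(x₀) + 4f(x₁) + 2f(x₂) + ... + f(xₙ)]

x_0 = 1.0000, f(x_0) = 0.367879, coefficient = 1
x_1 = 1.3750, f(x_1) = 0.252840, coefficient = 4
x_2 = 1.7500, f(x_2) = 0.173774, coefficient = 2
x_3 = 2.1250, f(x_3) = 0.119433, coefficient = 4
x_4 = 2.5000, f(x_4) = 0.082085, coefficient = 1

I ≈ (0.375000/3) × 2.286603 = 0.285825
Exact value: 0.285794
Error: 0.000031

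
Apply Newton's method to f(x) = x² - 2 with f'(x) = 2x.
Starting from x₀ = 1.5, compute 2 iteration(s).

f(x) = x² - 2
f'(x) = 2x
x₀ = 1.5

Newton-Raphson formula: x_{n+1} = x_n - f(x_n)/f'(x_n)

Iteration 1:
  f(1.500000) = 0.250000
  f'(1.500000) = 3.000000
  x_1 = 1.500000 - 0.250000/3.000000 = 1.416667
Iteration 2:
  f(1.416667) = 0.006944
  f'(1.416667) = 2.833333
  x_2 = 1.416667 - 0.006944/2.833333 = 1.414216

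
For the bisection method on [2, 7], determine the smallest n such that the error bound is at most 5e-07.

We need (b-a)/2^n ≤ 5e-07
(7 - 2)/2^n ≤ 5e-07
5/2^n ≤ 5e-07
2^n ≥ 10000000
n ≥ log₂(10000000) = 23.25
n ≥ 24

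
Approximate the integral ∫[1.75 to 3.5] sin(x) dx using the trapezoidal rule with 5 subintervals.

f(x) = sin(x)
a = 1.75, b = 3.5, n = 5
h = (b - a)/n = 0.350000

Trapezoidal rule: (h/2)[f(x₀) + 2f(x₁) + 2f(x₂) + ... + f(xₙ)]

x_0 = 1.7500, f(x_0) = 0.983986, coefficient = 1
x_1 = 2.1000, f(x_1) = 0.863209, coefficient = 2
x_2 = 2.4500, f(x_2) = 0.637765, coefficient = 2
x_3 = 2.8000, f(x_3) = 0.334988, coefficient = 2
x_4 = 3.1500, f(x_4) = -0.008407, coefficient = 2
x_5 = 3.5000, f(x_5) = -0.350783, coefficient = 1

I ≈ (0.350000/2) × 4.288313 = 0.750455
Exact value: 0.758211
Error: 0.007756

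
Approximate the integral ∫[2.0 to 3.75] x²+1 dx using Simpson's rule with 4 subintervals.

f(x) = x²+1
a = 2.0, b = 3.75, n = 4
h = (b - a)/n = 0.437500

Simpson's rule: (h/3)[f(x₀) + 4f(x₁) + 2f(x₂) + ... + f(xₙ)]

x_0 = 2.0000, f(x_0) = 5.000000, coefficient = 1
x_1 = 2.4375, f(x_1) = 6.941406, coefficient = 4
x_2 = 2.8750, f(x_2) = 9.265625, coefficient = 2
x_3 = 3.3125, f(x_3) = 11.972656, coefficient = 4
x_4 = 3.7500, f(x_4) = 15.062500, coefficient = 1

I ≈ (0.437500/3) × 114.250000 = 16.661458
Exact value: 16.661458
Error: 0.000000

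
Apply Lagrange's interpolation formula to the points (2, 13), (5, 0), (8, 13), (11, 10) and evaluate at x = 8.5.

Lagrange interpolation formula:
P(x) = Σ yᵢ × Lᵢ(x)
where Lᵢ(x) = Π_{j≠i} (x - xⱼ)/(xᵢ - xⱼ)

L_0(8.5) = (8.5 - 5)/(2 - 5) × (8.5 - 8)/(2 - 8) × (8.5 - 11)/(2 - 11) = 0.027006
L_1(8.5) = (8.5 - 2)/(5 - 2) × (8.5 - 8)/(5 - 8) × (8.5 - 11)/(5 - 11) = -0.150463
L_2(8.5) = (8.5 - 2)/(8 - 2) × (8.5 - 5)/(8 - 5) × (8.5 - 11)/(8 - 11) = 1.053241
L_3(8.5) = (8.5 - 2)/(11 - 2) × (8.5 - 5)/(11 - 5) × (8.5 - 8)/(11 - 8) = 0.070216

P(8.5) = 13×L_0(8.5) + 0×L_1(8.5) + 13×L_2(8.5) + 10×L_3(8.5)
P(8.5) = 14.745370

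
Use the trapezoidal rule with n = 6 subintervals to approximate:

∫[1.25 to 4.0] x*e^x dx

f(x) = x*e^x
a = 1.25, b = 4.0, n = 6
h = (b - a)/n = 0.458333

Trapezoidal rule: (h/2)[f(x₀) + 2f(x₁) + 2f(x₂) + ... + f(xₙ)]

x_0 = 1.2500, f(x_0) = 4.362929, coefficient = 1
x_1 = 1.7083, f(x_1) = 9.429580, coefficient = 2
x_2 = 2.1667, f(x_2) = 18.913133, coefficient = 2
x_3 = 2.6250, f(x_3) = 36.237007, coefficient = 2
x_4 = 3.0833, f(x_4) = 67.312409, coefficient = 2
x_5 = 3.5417, f(x_5) = 122.273959, coefficient = 2
x_6 = 4.0000, f(x_6) = 218.392600, coefficient = 1

I ≈ (0.458333/2) × 731.087705 = 167.540932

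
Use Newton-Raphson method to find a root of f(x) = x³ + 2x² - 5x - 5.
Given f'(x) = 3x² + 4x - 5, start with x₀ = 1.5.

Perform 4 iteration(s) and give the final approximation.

f(x) = x³ + 2x² - 5x - 5
f'(x) = 3x² + 4x - 5
x₀ = 1.5

Newton-Raphson formula: x_{n+1} = x_n - f(x_n)/f'(x_n)

Iteration 1:
  f(1.500000) = -4.625000
  f'(1.500000) = 7.750000
  x_1 = 1.500000 - (-4.625000)/7.750000 = 2.096774
Iteration 2:
  f(2.096774) = 2.527441
  f'(2.096774) = 16.576483
  x_2 = 2.096774 - 2.527441/16.576483 = 1.944303
Iteration 3:
  f(1.944303) = 0.189185
  f'(1.944303) = 14.118150
  x_3 = 1.944303 - 0.189185/14.118150 = 1.930903
Iteration 4:
  f(1.930903) = 0.001404
  f'(1.930903) = 13.908764
  x_4 = 1.930903 - 0.001404/13.908764 = 1.930802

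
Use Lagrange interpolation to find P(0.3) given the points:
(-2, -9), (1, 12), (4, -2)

Lagrange interpolation formula:
P(x) = Σ yᵢ × Lᵢ(x)
where Lᵢ(x) = Π_{j≠i} (x - xⱼ)/(xᵢ - xⱼ)

L_0(0.3) = (0.3 - 1)/(-2 - 1) × (0.3 - 4)/(-2 - 4) = 0.143889
L_1(0.3) = (0.3 - (-2))/(1 - (-2)) × (0.3 - 4)/(1 - 4) = 0.945556
L_2(0.3) = (0.3 - (-2))/(4 - (-2)) × (0.3 - 1)/(4 - 1) = -0.089444

P(0.3) = (-9)×L_0(0.3) + 12×L_1(0.3) + (-2)×L_2(0.3)
P(0.3) = 10.230556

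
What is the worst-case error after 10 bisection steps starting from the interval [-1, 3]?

Bisection error bound: |error| ≤ (b-a)/2^n
|error| ≤ (3 - (-1))/2^10 = 4/2^10
|error| ≤ 0.0039062500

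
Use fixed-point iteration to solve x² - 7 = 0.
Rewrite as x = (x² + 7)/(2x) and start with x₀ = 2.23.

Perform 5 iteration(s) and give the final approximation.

Equation: x² - 7 = 0
Fixed-point form: x = (x² + 7)/(2x)
x₀ = 2.23

x_1 = g(2.230000) = 2.684507
x_2 = g(2.684507) = 2.646031
x_3 = g(2.646031) = 2.645751
x_4 = g(2.645751) = 2.645751
x_5 = g(2.645751) = 2.645751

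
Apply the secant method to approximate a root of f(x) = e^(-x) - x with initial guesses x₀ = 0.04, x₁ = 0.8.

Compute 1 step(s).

f(x) = e^(-x) - x
x₀ = 0.04, x₁ = 0.8

Secant formula: x_{n+1} = x_n - f(x_n)(x_n - x_{n-1})/(f(x_n) - f(x_{n-1}))

Iteration 1:
  f(0.040000) = 0.920789
  f(0.800000) = -0.350671
  x_2 = 0.800000 - (-0.350671)×(0.800000 - 0.040000)/(-0.350671 - 0.920789)
       = 0.590391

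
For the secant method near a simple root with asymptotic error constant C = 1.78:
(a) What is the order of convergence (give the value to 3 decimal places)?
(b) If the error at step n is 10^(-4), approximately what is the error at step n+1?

(a) Secant method has superlinear convergence with order φ = (1+√5)/2 ≈ 1.618.
    This means |e_{n+1}| ≈ C|e_n|^1.618.

(b) With |e_n| = 10^(-4) and C = 1.78:
    |e_{n+1}| ≈ 1.78 × (10^(-4))^1.618 = 1.78 × 10^(-6.47)

(a) ≈ 1.618 (golden ratio); (b) |e_{n+1}| ≈ 6.002e-07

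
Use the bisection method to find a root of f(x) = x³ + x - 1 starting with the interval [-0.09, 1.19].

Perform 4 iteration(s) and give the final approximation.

f(x) = x³ + x - 1
Initial interval: [-0.09, 1.19]

Iteration 1:
  c_1 = (-0.090000 + 1.190000)/2 = 0.550000
  f(c_1) = f(0.550000) = -0.283625
  f(a) × f(c) ≥ 0, new interval: [0.550000, 1.190000]
Iteration 2:
  c_2 = (0.550000 + 1.190000)/2 = 0.870000
  f(c_2) = f(0.870000) = 0.528503
  f(a) × f(c) < 0, new interval: [0.550000, 0.870000]
Iteration 3:
  c_3 = (0.550000 + 0.870000)/2 = 0.710000
  f(c_3) = f(0.710000) = 0.067911
  f(a) × f(c) < 0, new interval: [0.550000, 0.710000]
Iteration 4:
  c_4 = (0.550000 + 0.710000)/2 = 0.630000
  f(c_4) = f(0.630000) = -0.119953
  f(a) × f(c) ≥ 0, new interval: [0.630000, 0.710000]

After 4 iteration(s), the approximation is c_4 = 0.630000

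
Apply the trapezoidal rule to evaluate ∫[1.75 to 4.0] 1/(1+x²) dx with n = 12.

f(x) = 1/(1+x²)
a = 1.75, b = 4.0, n = 12
h = (b - a)/n = 0.187500

Trapezoidal rule: (h/2)[f(x₀) + 2f(x₁) + 2f(x₂) + ... + f(xₙ)]

x_0 = 1.7500, f(x_0) = 0.246154, coefficient = 1
x_1 = 1.9375, f(x_1) = 0.210353, coefficient = 2
x_2 = 2.1250, f(x_2) = 0.181303, coefficient = 2
x_3 = 2.3125, f(x_3) = 0.157538, coefficient = 2
x_4 = 2.5000, f(x_4) = 0.137931, coefficient = 2
x_5 = 2.6875, f(x_5) = 0.121615, coefficient = 2
x_6 = 2.8750, f(x_6) = 0.107926, coefficient = 2
x_7 = 3.0625, f(x_7) = 0.096349, coefficient = 2
x_8 = 3.2500, f(x_8) = 0.086486, coefficient = 2
x_9 = 3.4375, f(x_9) = 0.078025, coefficient = 2
x_10 = 3.6250, f(x_10) = 0.070718, coefficient = 2
x_11 = 3.8125, f(x_11) = 0.064370, coefficient = 2
x_12 = 4.0000, f(x_12) = 0.058824, coefficient = 1

I ≈ (0.187500/2) × 2.930209 = 0.274707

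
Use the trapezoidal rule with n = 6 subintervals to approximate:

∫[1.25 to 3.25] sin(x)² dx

f(x) = sin(x)²
a = 1.25, b = 3.25, n = 6
h = (b - a)/n = 0.333333

Trapezoidal rule: (h/2)[f(x₀) + 2f(x₁) + 2f(x₂) + ... + f(xₙ)]

x_0 = 1.2500, f(x_0) = 0.900572, coefficient = 1
x_1 = 1.5833, f(x_1) = 0.999843, coefficient = 2
x_2 = 1.9167, f(x_2) = 0.885068, coefficient = 2
x_3 = 2.2500, f(x_3) = 0.605398, coefficient = 2
x_4 = 2.5833, f(x_4) = 0.280593, coefficient = 2
x_5 = 2.9167, f(x_5) = 0.049744, coefficient = 2
x_6 = 3.2500, f(x_6) = 0.011706, coefficient = 1

I ≈ (0.333333/2) × 6.553571 = 1.092262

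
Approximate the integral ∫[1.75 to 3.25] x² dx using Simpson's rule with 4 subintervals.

f(x) = x²
a = 1.75, b = 3.25, n = 4
h = (b - a)/n = 0.375000

Simpson's rule: (h/3)[f(x₀) + 4f(x₁) + 2f(x₂) + ... + f(xₙ)]

x_0 = 1.7500, f(x_0) = 3.062500, coefficient = 1
x_1 = 2.1250, f(x_1) = 4.515625, coefficient = 4
x_2 = 2.5000, f(x_2) = 6.250000, coefficient = 2
x_3 = 2.8750, f(x_3) = 8.265625, coefficient = 4
x_4 = 3.2500, f(x_4) = 10.562500, coefficient = 1

I ≈ (0.375000/3) × 77.250000 = 9.656250
Exact value: 9.656250
Error: 0.000000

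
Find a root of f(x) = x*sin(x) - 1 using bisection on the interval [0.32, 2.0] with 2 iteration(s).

f(x) = x*sin(x) - 1
Initial interval: [0.32, 2.0]

Iteration 1:
  c_1 = (0.320000 + 2.000000)/2 = 1.160000
  f(c_1) = f(1.160000) = 0.063492
  f(a) × f(c) < 0, new interval: [0.320000, 1.160000]
Iteration 2:
  c_2 = (0.320000 + 1.160000)/2 = 0.740000
  f(c_2) = f(0.740000) = -0.501027
  f(a) × f(c) ≥ 0, new interval: [0.740000, 1.160000]

After 2 iteration(s), the approximation is c_2 = 0.740000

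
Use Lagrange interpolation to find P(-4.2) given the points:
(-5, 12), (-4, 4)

Lagrange interpolation formula:
P(x) = Σ yᵢ × Lᵢ(x)
where Lᵢ(x) = Π_{j≠i} (x - xⱼ)/(xᵢ - xⱼ)

L_0(-4.2) = (-4.2 - (-4))/(-5 - (-4)) = 0.200000
L_1(-4.2) = (-4.2 - (-5))/(-4 - (-5)) = 0.800000

P(-4.2) = 12×L_0(-4.2) + 4×L_1(-4.2)
P(-4.2) = 5.600000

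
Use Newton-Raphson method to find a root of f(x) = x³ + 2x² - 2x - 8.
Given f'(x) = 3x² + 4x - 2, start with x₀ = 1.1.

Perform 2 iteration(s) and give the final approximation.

f(x) = x³ + 2x² - 2x - 8
f'(x) = 3x² + 4x - 2
x₀ = 1.1

Newton-Raphson formula: x_{n+1} = x_n - f(x_n)/f'(x_n)

Iteration 1:
  f(1.100000) = -6.449000
  f'(1.100000) = 6.030000
  x_1 = 1.100000 - (-6.449000)/6.030000 = 2.169486
Iteration 2:
  f(2.169486) = 7.285419
  f'(2.169486) = 20.797951
  x_2 = 2.169486 - 7.285419/20.797951 = 1.819191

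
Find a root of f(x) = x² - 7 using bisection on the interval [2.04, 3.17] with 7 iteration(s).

f(x) = x² - 7
Initial interval: [2.04, 3.17]

Iteration 1:
  c_1 = (2.040000 + 3.170000)/2 = 2.605000
  f(c_1) = f(2.605000) = -0.213975
  f(a) × f(c) ≥ 0, new interval: [2.605000, 3.170000]
Iteration 2:
  c_2 = (2.605000 + 3.170000)/2 = 2.887500
  f(c_2) = f(2.887500) = 1.337656
  f(a) × f(c) < 0, new interval: [2.605000, 2.887500]
Iteration 3:
  c_3 = (2.605000 + 2.887500)/2 = 2.746250
  f(c_3) = f(2.746250) = 0.541889
  f(a) × f(c) < 0, new interval: [2.605000, 2.746250]
Iteration 4:
  c_4 = (2.605000 + 2.746250)/2 = 2.675625
  f(c_4) = f(2.675625) = 0.158969
  f(a) × f(c) < 0, new interval: [2.605000, 2.675625]
Iteration 5:
  c_5 = (2.605000 + 2.675625)/2 = 2.640313
  f(c_5) = f(2.640313) = -0.028750
  f(a) × f(c) ≥ 0, new interval: [2.640313, 2.675625]
Iteration 6:
  c_6 = (2.640313 + 2.675625)/2 = 2.657969
  f(c_6) = f(2.657969) = 0.064798
  f(a) × f(c) < 0, new interval: [2.640313, 2.657969]
Iteration 7:
  c_7 = (2.640313 + 2.657969)/2 = 2.649141
  f(c_7) = f(2.649141) = 0.017946
  f(a) × f(c) < 0, new interval: [2.640313, 2.649141]

After 7 iteration(s), the approximation is c_7 = 2.649141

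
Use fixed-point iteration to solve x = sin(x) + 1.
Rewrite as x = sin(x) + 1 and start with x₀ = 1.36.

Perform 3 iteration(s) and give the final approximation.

Equation: x = sin(x) + 1
Fixed-point form: x = sin(x) + 1
x₀ = 1.36

x_1 = g(1.360000) = 1.977865
x_2 = g(1.977865) = 1.918285
x_3 = g(1.918285) = 1.940231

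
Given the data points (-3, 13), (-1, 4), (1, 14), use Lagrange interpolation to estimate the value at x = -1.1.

Lagrange interpolation formula:
P(x) = Σ yᵢ × Lᵢ(x)
where Lᵢ(x) = Π_{j≠i} (x - xⱼ)/(xᵢ - xⱼ)

L_0(-1.1) = (-1.1 - (-1))/(-3 - (-1)) × (-1.1 - 1)/(-3 - 1) = 0.026250
L_1(-1.1) = (-1.1 - (-3))/(-1 - (-3)) × (-1.1 - 1)/(-1 - 1) = 0.997500
L_2(-1.1) = (-1.1 - (-3))/(1 - (-3)) × (-1.1 - (-1))/(1 - (-1)) = -0.023750

P(-1.1) = 13×L_0(-1.1) + 4×L_1(-1.1) + 14×L_2(-1.1)
P(-1.1) = 3.998750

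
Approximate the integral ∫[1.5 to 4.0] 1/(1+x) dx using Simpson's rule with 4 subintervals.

f(x) = 1/(1+x)
a = 1.5, b = 4.0, n = 4
h = (b - a)/n = 0.625000

Simpson's rule: (h/3)[f(x₀) + 4f(x₁) + 2f(x₂) + ... + f(xₙ)]

x_0 = 1.5000, f(x_0) = 0.400000, coefficient = 1
x_1 = 2.1250, f(x_1) = 0.320000, coefficient = 4
x_2 = 2.7500, f(x_2) = 0.266667, coefficient = 2
x_3 = 3.3750, f(x_3) = 0.228571, coefficient = 4
x_4 = 4.0000, f(x_4) = 0.200000, coefficient = 1

I ≈ (0.625000/3) × 3.327619 = 0.693254
Exact value: 0.693147
Error: 0.000107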